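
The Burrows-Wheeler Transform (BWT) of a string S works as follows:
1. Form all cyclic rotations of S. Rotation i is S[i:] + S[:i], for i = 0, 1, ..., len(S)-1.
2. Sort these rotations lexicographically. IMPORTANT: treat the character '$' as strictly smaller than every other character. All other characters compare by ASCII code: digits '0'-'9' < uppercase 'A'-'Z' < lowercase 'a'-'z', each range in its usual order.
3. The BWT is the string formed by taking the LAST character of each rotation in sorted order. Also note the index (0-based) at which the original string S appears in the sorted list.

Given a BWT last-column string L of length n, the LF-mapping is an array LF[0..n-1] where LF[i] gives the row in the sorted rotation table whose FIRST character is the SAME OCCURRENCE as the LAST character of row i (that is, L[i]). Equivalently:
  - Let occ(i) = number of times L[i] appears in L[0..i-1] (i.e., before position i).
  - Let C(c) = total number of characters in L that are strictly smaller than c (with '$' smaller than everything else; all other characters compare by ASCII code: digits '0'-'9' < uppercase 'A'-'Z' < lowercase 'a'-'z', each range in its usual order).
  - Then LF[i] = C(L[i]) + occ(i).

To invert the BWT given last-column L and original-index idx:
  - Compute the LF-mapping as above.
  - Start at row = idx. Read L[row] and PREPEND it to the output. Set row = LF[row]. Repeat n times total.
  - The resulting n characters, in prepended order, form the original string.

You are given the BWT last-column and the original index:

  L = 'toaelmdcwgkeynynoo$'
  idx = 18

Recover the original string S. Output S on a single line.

Answer: yoyoacknowledgment$

Derivation:
LF mapping: 15 12 1 4 8 9 3 2 16 6 7 5 17 10 18 11 13 14 0
Walk LF starting at row 18, prepending L[row]:
  step 1: row=18, L[18]='$', prepend. Next row=LF[18]=0
  step 2: row=0, L[0]='t', prepend. Next row=LF[0]=15
  step 3: row=15, L[15]='n', prepend. Next row=LF[15]=11
  step 4: row=11, L[11]='e', prepend. Next row=LF[11]=5
  step 5: row=5, L[5]='m', prepend. Next row=LF[5]=9
  step 6: row=9, L[9]='g', prepend. Next row=LF[9]=6
  step 7: row=6, L[6]='d', prepend. Next row=LF[6]=3
  step 8: row=3, L[3]='e', prepend. Next row=LF[3]=4
  step 9: row=4, L[4]='l', prepend. Next row=LF[4]=8
  step 10: row=8, L[8]='w', prepend. Next row=LF[8]=16
  step 11: row=16, L[16]='o', prepend. Next row=LF[16]=13
  step 12: row=13, L[13]='n', prepend. Next row=LF[13]=10
  step 13: row=10, L[10]='k', prepend. Next row=LF[10]=7
  step 14: row=7, L[7]='c', prepend. Next row=LF[7]=2
  step 15: row=2, L[2]='a', prepend. Next row=LF[2]=1
  step 16: row=1, L[1]='o', prepend. Next row=LF[1]=12
  step 17: row=12, L[12]='y', prepend. Next row=LF[12]=17
  step 18: row=17, L[17]='o', prepend. Next row=LF[17]=14
  step 19: row=14, L[14]='y', prepend. Next row=LF[14]=18
Reversed output: yoyoacknowledgment$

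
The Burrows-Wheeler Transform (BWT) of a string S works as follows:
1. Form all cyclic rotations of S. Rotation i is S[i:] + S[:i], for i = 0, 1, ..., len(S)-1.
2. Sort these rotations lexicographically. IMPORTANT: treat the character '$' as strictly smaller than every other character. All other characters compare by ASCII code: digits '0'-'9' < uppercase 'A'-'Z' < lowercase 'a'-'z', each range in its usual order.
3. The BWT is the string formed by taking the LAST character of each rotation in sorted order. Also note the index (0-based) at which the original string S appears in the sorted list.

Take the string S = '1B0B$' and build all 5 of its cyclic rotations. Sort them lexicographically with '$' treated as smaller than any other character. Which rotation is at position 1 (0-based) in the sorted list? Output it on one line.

All 5 rotations (rotation i = S[i:]+S[:i]):
  rot[0] = 1B0B$
  rot[1] = B0B$1
  rot[2] = 0B$1B
  rot[3] = B$1B0
  rot[4] = $1B0B
Sorted (with $ < everything):
  sorted[0] = $1B0B
  sorted[1] = 0B$1B
  sorted[2] = 1B0B$
  sorted[3] = B$1B0
  sorted[4] = B0B$1
sorted[1] = 0B$1B

Answer: 0B$1B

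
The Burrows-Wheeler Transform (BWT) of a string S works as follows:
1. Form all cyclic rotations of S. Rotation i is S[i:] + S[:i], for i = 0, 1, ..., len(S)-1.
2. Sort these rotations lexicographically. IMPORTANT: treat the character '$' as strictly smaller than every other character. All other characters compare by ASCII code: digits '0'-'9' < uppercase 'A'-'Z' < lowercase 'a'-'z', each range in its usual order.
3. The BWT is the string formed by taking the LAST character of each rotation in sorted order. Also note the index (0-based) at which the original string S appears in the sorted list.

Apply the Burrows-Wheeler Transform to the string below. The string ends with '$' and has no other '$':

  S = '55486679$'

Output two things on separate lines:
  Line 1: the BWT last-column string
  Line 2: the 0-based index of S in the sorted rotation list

Answer: 955$86647
3

Derivation:
All 9 rotations (rotation i = S[i:]+S[:i]):
  rot[0] = 55486679$
  rot[1] = 5486679$5
  rot[2] = 486679$55
  rot[3] = 86679$554
  rot[4] = 6679$5548
  rot[5] = 679$55486
  rot[6] = 79$554866
  rot[7] = 9$5548667
  rot[8] = $55486679
Sorted (with $ < everything):
  sorted[0] = $55486679  (last char: '9')
  sorted[1] = 486679$55  (last char: '5')
  sorted[2] = 5486679$5  (last char: '5')
  sorted[3] = 55486679$  (last char: '$')
  sorted[4] = 6679$5548  (last char: '8')
  sorted[5] = 679$55486  (last char: '6')
  sorted[6] = 79$554866  (last char: '6')
  sorted[7] = 86679$554  (last char: '4')
  sorted[8] = 9$5548667  (last char: '7')
Last column: 955$86647
Original string S is at sorted index 3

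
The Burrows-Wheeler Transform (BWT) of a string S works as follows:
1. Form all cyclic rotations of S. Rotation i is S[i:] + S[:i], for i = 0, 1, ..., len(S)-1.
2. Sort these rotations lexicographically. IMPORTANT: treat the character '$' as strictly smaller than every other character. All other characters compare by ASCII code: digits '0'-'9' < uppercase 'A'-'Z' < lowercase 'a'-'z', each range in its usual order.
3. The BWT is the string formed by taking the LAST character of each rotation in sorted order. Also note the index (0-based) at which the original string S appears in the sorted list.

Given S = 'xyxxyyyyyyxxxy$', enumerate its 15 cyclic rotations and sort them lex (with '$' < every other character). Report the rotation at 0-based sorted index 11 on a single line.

All 15 rotations (rotation i = S[i:]+S[:i]):
  rot[0] = xyxxyyyyyyxxxy$
  rot[1] = yxxyyyyyyxxxy$x
  rot[2] = xxyyyyyyxxxy$xy
  rot[3] = xyyyyyyxxxy$xyx
  rot[4] = yyyyyyxxxy$xyxx
  rot[5] = yyyyyxxxy$xyxxy
  rot[6] = yyyyxxxy$xyxxyy
  rot[7] = yyyxxxy$xyxxyyy
  rot[8] = yyxxxy$xyxxyyyy
  rot[9] = yxxxy$xyxxyyyyy
  rot[10] = xxxy$xyxxyyyyyy
  rot[11] = xxy$xyxxyyyyyyx
  rot[12] = xy$xyxxyyyyyyxx
  rot[13] = y$xyxxyyyyyyxxx
  rot[14] = $xyxxyyyyyyxxxy
Sorted (with $ < everything):
  sorted[0] = $xyxxyyyyyyxxxy
  sorted[1] = xxxy$xyxxyyyyyy
  sorted[2] = xxy$xyxxyyyyyyx
  sorted[3] = xxyyyyyyxxxy$xy
  sorted[4] = xy$xyxxyyyyyyxx
  sorted[5] = xyxxyyyyyyxxxy$
  sorted[6] = xyyyyyyxxxy$xyx
  sorted[7] = y$xyxxyyyyyyxxx
  sorted[8] = yxxxy$xyxxyyyyy
  sorted[9] = yxxyyyyyyxxxy$x
  sorted[10] = yyxxxy$xyxxyyyy
  sorted[11] = yyyxxxy$xyxxyyy
  sorted[12] = yyyyxxxy$xyxxyy
  sorted[13] = yyyyyxxxy$xyxxy
  sorted[14] = yyyyyyxxxy$xyxx
sorted[11] = yyyxxxy$xyxxyyy

Answer: yyyxxxy$xyxxyyy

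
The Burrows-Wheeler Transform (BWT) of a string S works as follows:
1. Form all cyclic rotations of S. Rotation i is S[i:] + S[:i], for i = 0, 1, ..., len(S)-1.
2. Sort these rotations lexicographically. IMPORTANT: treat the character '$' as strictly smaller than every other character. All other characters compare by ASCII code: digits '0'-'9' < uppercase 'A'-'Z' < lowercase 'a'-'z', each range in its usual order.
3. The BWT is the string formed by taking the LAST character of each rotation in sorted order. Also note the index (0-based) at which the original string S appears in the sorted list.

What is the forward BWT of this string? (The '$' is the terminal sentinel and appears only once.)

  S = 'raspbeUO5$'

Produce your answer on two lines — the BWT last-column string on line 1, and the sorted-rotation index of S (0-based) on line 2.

All 10 rotations (rotation i = S[i:]+S[:i]):
  rot[0] = raspbeUO5$
  rot[1] = aspbeUO5$r
  rot[2] = spbeUO5$ra
  rot[3] = pbeUO5$ras
  rot[4] = beUO5$rasp
  rot[5] = eUO5$raspb
  rot[6] = UO5$raspbe
  rot[7] = O5$raspbeU
  rot[8] = 5$raspbeUO
  rot[9] = $raspbeUO5
Sorted (with $ < everything):
  sorted[0] = $raspbeUO5  (last char: '5')
  sorted[1] = 5$raspbeUO  (last char: 'O')
  sorted[2] = O5$raspbeU  (last char: 'U')
  sorted[3] = UO5$raspbe  (last char: 'e')
  sorted[4] = aspbeUO5$r  (last char: 'r')
  sorted[5] = beUO5$rasp  (last char: 'p')
  sorted[6] = eUO5$raspb  (last char: 'b')
  sorted[7] = pbeUO5$ras  (last char: 's')
  sorted[8] = raspbeUO5$  (last char: '$')
  sorted[9] = spbeUO5$ra  (last char: 'a')
Last column: 5OUerpbs$a
Original string S is at sorted index 8

Answer: 5OUerpbs$a
8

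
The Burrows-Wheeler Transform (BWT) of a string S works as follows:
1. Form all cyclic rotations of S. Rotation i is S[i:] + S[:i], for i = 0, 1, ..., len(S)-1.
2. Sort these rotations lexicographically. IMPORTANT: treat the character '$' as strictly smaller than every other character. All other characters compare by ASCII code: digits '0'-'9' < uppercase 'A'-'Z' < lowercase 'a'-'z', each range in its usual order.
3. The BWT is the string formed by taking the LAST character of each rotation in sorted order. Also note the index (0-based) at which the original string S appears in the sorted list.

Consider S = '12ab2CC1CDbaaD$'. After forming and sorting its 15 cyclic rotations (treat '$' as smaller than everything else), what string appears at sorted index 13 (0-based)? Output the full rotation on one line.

Answer: b2CC1CDbaaD$12a

Derivation:
All 15 rotations (rotation i = S[i:]+S[:i]):
  rot[0] = 12ab2CC1CDbaaD$
  rot[1] = 2ab2CC1CDbaaD$1
  rot[2] = ab2CC1CDbaaD$12
  rot[3] = b2CC1CDbaaD$12a
  rot[4] = 2CC1CDbaaD$12ab
  rot[5] = CC1CDbaaD$12ab2
  rot[6] = C1CDbaaD$12ab2C
  rot[7] = 1CDbaaD$12ab2CC
  rot[8] = CDbaaD$12ab2CC1
  rot[9] = DbaaD$12ab2CC1C
  rot[10] = baaD$12ab2CC1CD
  rot[11] = aaD$12ab2CC1CDb
  rot[12] = aD$12ab2CC1CDba
  rot[13] = D$12ab2CC1CDbaa
  rot[14] = $12ab2CC1CDbaaD
Sorted (with $ < everything):
  sorted[0] = $12ab2CC1CDbaaD
  sorted[1] = 12ab2CC1CDbaaD$
  sorted[2] = 1CDbaaD$12ab2CC
  sorted[3] = 2CC1CDbaaD$12ab
  sorted[4] = 2ab2CC1CDbaaD$1
  sorted[5] = C1CDbaaD$12ab2C
  sorted[6] = CC1CDbaaD$12ab2
  sorted[7] = CDbaaD$12ab2CC1
  sorted[8] = D$12ab2CC1CDbaa
  sorted[9] = DbaaD$12ab2CC1C
  sorted[10] = aD$12ab2CC1CDba
  sorted[11] = aaD$12ab2CC1CDb
  sorted[12] = ab2CC1CDbaaD$12
  sorted[13] = b2CC1CDbaaD$12a
  sorted[14] = baaD$12ab2CC1CD
sorted[13] = b2CC1CDbaaD$12a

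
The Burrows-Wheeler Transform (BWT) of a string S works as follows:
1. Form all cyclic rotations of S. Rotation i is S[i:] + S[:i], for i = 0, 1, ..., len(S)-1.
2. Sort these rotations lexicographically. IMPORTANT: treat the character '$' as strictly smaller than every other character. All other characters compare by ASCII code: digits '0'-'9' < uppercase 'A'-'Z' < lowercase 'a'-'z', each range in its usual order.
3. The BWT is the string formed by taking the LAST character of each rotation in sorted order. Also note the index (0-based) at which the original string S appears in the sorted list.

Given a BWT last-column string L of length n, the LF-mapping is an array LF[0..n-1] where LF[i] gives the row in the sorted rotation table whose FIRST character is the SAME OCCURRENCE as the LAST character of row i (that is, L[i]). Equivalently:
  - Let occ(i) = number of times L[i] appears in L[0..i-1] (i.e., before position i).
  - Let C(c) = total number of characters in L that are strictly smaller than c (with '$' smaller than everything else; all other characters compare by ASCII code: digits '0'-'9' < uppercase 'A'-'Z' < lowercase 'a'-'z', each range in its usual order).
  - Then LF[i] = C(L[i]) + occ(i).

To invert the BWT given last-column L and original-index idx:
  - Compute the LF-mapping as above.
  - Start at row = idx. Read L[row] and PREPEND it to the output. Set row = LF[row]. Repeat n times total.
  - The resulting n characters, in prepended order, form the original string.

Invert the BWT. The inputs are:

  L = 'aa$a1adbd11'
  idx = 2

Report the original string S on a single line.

LF mapping: 4 5 0 6 1 7 9 8 10 2 3
Walk LF starting at row 2, prepending L[row]:
  step 1: row=2, L[2]='$', prepend. Next row=LF[2]=0
  step 2: row=0, L[0]='a', prepend. Next row=LF[0]=4
  step 3: row=4, L[4]='1', prepend. Next row=LF[4]=1
  step 4: row=1, L[1]='a', prepend. Next row=LF[1]=5
  step 5: row=5, L[5]='a', prepend. Next row=LF[5]=7
  step 6: row=7, L[7]='b', prepend. Next row=LF[7]=8
  step 7: row=8, L[8]='d', prepend. Next row=LF[8]=10
  step 8: row=10, L[10]='1', prepend. Next row=LF[10]=3
  step 9: row=3, L[3]='a', prepend. Next row=LF[3]=6
  step 10: row=6, L[6]='d', prepend. Next row=LF[6]=9
  step 11: row=9, L[9]='1', prepend. Next row=LF[9]=2
Reversed output: 1da1dbaa1a$

Answer: 1da1dbaa1a$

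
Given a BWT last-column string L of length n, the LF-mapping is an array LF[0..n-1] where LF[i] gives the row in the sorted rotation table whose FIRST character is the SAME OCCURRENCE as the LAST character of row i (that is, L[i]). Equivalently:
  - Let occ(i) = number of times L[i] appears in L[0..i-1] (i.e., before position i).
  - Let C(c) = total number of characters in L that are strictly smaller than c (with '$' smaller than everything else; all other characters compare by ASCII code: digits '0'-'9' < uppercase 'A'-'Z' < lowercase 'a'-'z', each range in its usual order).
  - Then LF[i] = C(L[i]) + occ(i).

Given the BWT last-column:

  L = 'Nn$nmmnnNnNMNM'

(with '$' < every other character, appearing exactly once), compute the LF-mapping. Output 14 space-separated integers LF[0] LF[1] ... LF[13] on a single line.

Answer: 3 9 0 10 7 8 11 12 4 13 5 1 6 2

Derivation:
Char counts: '$':1, 'M':2, 'N':4, 'm':2, 'n':5
C (first-col start): C('$')=0, C('M')=1, C('N')=3, C('m')=7, C('n')=9
L[0]='N': occ=0, LF[0]=C('N')+0=3+0=3
L[1]='n': occ=0, LF[1]=C('n')+0=9+0=9
L[2]='$': occ=0, LF[2]=C('$')+0=0+0=0
L[3]='n': occ=1, LF[3]=C('n')+1=9+1=10
L[4]='m': occ=0, LF[4]=C('m')+0=7+0=7
L[5]='m': occ=1, LF[5]=C('m')+1=7+1=8
L[6]='n': occ=2, LF[6]=C('n')+2=9+2=11
L[7]='n': occ=3, LF[7]=C('n')+3=9+3=12
L[8]='N': occ=1, LF[8]=C('N')+1=3+1=4
L[9]='n': occ=4, LF[9]=C('n')+4=9+4=13
L[10]='N': occ=2, LF[10]=C('N')+2=3+2=5
L[11]='M': occ=0, LF[11]=C('M')+0=1+0=1
L[12]='N': occ=3, LF[12]=C('N')+3=3+3=6
L[13]='M': occ=1, LF[13]=C('M')+1=1+1=2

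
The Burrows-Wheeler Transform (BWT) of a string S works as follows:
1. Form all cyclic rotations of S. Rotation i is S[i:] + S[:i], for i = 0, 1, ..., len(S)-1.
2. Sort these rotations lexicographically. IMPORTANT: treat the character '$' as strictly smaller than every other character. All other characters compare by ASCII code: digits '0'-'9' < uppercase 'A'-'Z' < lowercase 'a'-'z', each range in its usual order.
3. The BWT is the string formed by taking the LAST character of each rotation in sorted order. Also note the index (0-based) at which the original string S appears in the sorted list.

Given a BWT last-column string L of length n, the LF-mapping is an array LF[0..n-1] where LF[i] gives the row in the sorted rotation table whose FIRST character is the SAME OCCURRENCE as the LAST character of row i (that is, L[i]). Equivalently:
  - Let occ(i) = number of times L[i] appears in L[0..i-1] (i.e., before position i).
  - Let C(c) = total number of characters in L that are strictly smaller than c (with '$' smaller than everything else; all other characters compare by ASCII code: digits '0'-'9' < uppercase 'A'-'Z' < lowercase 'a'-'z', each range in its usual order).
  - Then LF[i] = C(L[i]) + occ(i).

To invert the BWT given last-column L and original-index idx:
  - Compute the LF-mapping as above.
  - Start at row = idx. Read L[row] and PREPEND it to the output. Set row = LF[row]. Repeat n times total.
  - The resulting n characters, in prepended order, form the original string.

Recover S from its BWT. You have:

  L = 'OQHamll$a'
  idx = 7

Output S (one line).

Answer: llamaQHO$

Derivation:
LF mapping: 2 3 1 4 8 6 7 0 5
Walk LF starting at row 7, prepending L[row]:
  step 1: row=7, L[7]='$', prepend. Next row=LF[7]=0
  step 2: row=0, L[0]='O', prepend. Next row=LF[0]=2
  step 3: row=2, L[2]='H', prepend. Next row=LF[2]=1
  step 4: row=1, L[1]='Q', prepend. Next row=LF[1]=3
  step 5: row=3, L[3]='a', prepend. Next row=LF[3]=4
  step 6: row=4, L[4]='m', prepend. Next row=LF[4]=8
  step 7: row=8, L[8]='a', prepend. Next row=LF[8]=5
  step 8: row=5, L[5]='l', prepend. Next row=LF[5]=6
  step 9: row=6, L[6]='l', prepend. Next row=LF[6]=7
Reversed output: llamaQHO$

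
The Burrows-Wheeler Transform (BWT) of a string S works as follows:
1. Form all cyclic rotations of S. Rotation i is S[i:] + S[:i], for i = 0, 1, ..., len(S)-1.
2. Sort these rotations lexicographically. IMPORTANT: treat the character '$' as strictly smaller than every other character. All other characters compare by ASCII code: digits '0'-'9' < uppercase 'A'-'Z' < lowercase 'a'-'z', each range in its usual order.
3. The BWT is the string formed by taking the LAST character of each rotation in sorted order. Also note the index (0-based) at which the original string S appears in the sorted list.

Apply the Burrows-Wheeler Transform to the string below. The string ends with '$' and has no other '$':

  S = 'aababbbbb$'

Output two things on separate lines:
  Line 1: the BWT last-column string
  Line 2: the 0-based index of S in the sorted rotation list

Answer: b$abbabbba
1

Derivation:
All 10 rotations (rotation i = S[i:]+S[:i]):
  rot[0] = aababbbbb$
  rot[1] = ababbbbb$a
  rot[2] = babbbbb$aa
  rot[3] = abbbbb$aab
  rot[4] = bbbbb$aaba
  rot[5] = bbbb$aabab
  rot[6] = bbb$aababb
  rot[7] = bb$aababbb
  rot[8] = b$aababbbb
  rot[9] = $aababbbbb
Sorted (with $ < everything):
  sorted[0] = $aababbbbb  (last char: 'b')
  sorted[1] = aababbbbb$  (last char: '$')
  sorted[2] = ababbbbb$a  (last char: 'a')
  sorted[3] = abbbbb$aab  (last char: 'b')
  sorted[4] = b$aababbbb  (last char: 'b')
  sorted[5] = babbbbb$aa  (last char: 'a')
  sorted[6] = bb$aababbb  (last char: 'b')
  sorted[7] = bbb$aababb  (last char: 'b')
  sorted[8] = bbbb$aabab  (last char: 'b')
  sorted[9] = bbbbb$aaba  (last char: 'a')
Last column: b$abbabbba
Original string S is at sorted index 1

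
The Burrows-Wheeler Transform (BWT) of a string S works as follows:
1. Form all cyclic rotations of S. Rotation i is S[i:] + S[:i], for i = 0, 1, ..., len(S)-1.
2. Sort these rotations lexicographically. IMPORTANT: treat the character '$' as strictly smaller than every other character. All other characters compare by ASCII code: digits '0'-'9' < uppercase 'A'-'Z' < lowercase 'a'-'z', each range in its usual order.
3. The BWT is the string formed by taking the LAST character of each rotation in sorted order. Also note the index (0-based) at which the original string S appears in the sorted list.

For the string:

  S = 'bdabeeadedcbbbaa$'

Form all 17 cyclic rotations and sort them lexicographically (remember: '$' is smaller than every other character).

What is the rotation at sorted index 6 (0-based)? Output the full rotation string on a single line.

Answer: bbaa$bdabeeadedcb

Derivation:
All 17 rotations (rotation i = S[i:]+S[:i]):
  rot[0] = bdabeeadedcbbbaa$
  rot[1] = dabeeadedcbbbaa$b
  rot[2] = abeeadedcbbbaa$bd
  rot[3] = beeadedcbbbaa$bda
  rot[4] = eeadedcbbbaa$bdab
  rot[5] = eadedcbbbaa$bdabe
  rot[6] = adedcbbbaa$bdabee
  rot[7] = dedcbbbaa$bdabeea
  rot[8] = edcbbbaa$bdabeead
  rot[9] = dcbbbaa$bdabeeade
  rot[10] = cbbbaa$bdabeeaded
  rot[11] = bbbaa$bdabeeadedc
  rot[12] = bbaa$bdabeeadedcb
  rot[13] = baa$bdabeeadedcbb
  rot[14] = aa$bdabeeadedcbbb
  rot[15] = a$bdabeeadedcbbba
  rot[16] = $bdabeeadedcbbbaa
Sorted (with $ < everything):
  sorted[0] = $bdabeeadedcbbbaa
  sorted[1] = a$bdabeeadedcbbba
  sorted[2] = aa$bdabeeadedcbbb
  sorted[3] = abeeadedcbbbaa$bd
  sorted[4] = adedcbbbaa$bdabee
  sorted[5] = baa$bdabeeadedcbb
  sorted[6] = bbaa$bdabeeadedcb
  sorted[7] = bbbaa$bdabeeadedc
  sorted[8] = bdabeeadedcbbbaa$
  sorted[9] = beeadedcbbbaa$bda
  sorted[10] = cbbbaa$bdabeeaded
  sorted[11] = dabeeadedcbbbaa$b
  sorted[12] = dcbbbaa$bdabeeade
  sorted[13] = dedcbbbaa$bdabeea
  sorted[14] = eadedcbbbaa$bdabe
  sorted[15] = edcbbbaa$bdabeead
  sorted[16] = eeadedcbbbaa$bdab
sorted[6] = bbaa$bdabeeadedcb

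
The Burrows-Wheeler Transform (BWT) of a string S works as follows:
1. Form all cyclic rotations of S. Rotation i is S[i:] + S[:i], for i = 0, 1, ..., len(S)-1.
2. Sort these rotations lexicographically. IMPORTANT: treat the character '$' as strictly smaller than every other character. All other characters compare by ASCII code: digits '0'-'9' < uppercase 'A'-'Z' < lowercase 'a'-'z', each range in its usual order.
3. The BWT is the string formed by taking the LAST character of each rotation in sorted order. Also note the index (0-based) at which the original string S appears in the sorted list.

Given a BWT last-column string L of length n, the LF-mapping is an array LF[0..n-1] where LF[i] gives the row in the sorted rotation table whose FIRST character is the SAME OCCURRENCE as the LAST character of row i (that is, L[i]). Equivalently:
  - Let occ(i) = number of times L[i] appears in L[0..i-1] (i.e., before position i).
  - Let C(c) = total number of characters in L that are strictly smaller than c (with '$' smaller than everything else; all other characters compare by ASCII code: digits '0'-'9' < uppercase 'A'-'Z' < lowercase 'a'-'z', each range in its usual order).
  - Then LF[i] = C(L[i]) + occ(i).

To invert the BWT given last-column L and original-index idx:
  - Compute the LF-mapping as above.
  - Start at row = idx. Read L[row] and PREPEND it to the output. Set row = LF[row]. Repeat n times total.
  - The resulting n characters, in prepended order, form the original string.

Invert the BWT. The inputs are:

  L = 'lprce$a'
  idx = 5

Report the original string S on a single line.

LF mapping: 4 5 6 2 3 0 1
Walk LF starting at row 5, prepending L[row]:
  step 1: row=5, L[5]='$', prepend. Next row=LF[5]=0
  step 2: row=0, L[0]='l', prepend. Next row=LF[0]=4
  step 3: row=4, L[4]='e', prepend. Next row=LF[4]=3
  step 4: row=3, L[3]='c', prepend. Next row=LF[3]=2
  step 5: row=2, L[2]='r', prepend. Next row=LF[2]=6
  step 6: row=6, L[6]='a', prepend. Next row=LF[6]=1
  step 7: row=1, L[1]='p', prepend. Next row=LF[1]=5
Reversed output: parcel$

Answer: parcel$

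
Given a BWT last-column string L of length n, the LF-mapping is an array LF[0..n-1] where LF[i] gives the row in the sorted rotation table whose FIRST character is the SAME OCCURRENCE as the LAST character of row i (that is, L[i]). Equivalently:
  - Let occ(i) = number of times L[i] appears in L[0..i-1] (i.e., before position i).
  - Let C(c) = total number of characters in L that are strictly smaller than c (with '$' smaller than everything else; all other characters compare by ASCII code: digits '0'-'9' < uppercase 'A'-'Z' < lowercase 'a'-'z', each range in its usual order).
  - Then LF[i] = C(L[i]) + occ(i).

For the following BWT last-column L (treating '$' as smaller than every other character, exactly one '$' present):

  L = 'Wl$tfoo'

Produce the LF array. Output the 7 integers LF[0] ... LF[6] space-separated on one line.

Answer: 1 3 0 6 2 4 5

Derivation:
Char counts: '$':1, 'W':1, 'f':1, 'l':1, 'o':2, 't':1
C (first-col start): C('$')=0, C('W')=1, C('f')=2, C('l')=3, C('o')=4, C('t')=6
L[0]='W': occ=0, LF[0]=C('W')+0=1+0=1
L[1]='l': occ=0, LF[1]=C('l')+0=3+0=3
L[2]='$': occ=0, LF[2]=C('$')+0=0+0=0
L[3]='t': occ=0, LF[3]=C('t')+0=6+0=6
L[4]='f': occ=0, LF[4]=C('f')+0=2+0=2
L[5]='o': occ=0, LF[5]=C('o')+0=4+0=4
L[6]='o': occ=1, LF[6]=C('o')+1=4+1=5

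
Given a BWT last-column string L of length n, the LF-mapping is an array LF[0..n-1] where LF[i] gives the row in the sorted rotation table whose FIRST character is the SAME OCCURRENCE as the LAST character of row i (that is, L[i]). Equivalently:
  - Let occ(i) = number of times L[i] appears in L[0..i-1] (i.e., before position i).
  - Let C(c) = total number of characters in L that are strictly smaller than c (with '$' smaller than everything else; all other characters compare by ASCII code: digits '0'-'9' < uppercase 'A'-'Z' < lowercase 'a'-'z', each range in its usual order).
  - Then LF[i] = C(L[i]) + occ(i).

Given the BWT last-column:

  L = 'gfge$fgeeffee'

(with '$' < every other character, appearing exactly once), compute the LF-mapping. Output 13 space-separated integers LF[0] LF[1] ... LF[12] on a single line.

Char counts: '$':1, 'e':5, 'f':4, 'g':3
C (first-col start): C('$')=0, C('e')=1, C('f')=6, C('g')=10
L[0]='g': occ=0, LF[0]=C('g')+0=10+0=10
L[1]='f': occ=0, LF[1]=C('f')+0=6+0=6
L[2]='g': occ=1, LF[2]=C('g')+1=10+1=11
L[3]='e': occ=0, LF[3]=C('e')+0=1+0=1
L[4]='$': occ=0, LF[4]=C('$')+0=0+0=0
L[5]='f': occ=1, LF[5]=C('f')+1=6+1=7
L[6]='g': occ=2, LF[6]=C('g')+2=10+2=12
L[7]='e': occ=1, LF[7]=C('e')+1=1+1=2
L[8]='e': occ=2, LF[8]=C('e')+2=1+2=3
L[9]='f': occ=2, LF[9]=C('f')+2=6+2=8
L[10]='f': occ=3, LF[10]=C('f')+3=6+3=9
L[11]='e': occ=3, LF[11]=C('e')+3=1+3=4
L[12]='e': occ=4, LF[12]=C('e')+4=1+4=5

Answer: 10 6 11 1 0 7 12 2 3 8 9 4 5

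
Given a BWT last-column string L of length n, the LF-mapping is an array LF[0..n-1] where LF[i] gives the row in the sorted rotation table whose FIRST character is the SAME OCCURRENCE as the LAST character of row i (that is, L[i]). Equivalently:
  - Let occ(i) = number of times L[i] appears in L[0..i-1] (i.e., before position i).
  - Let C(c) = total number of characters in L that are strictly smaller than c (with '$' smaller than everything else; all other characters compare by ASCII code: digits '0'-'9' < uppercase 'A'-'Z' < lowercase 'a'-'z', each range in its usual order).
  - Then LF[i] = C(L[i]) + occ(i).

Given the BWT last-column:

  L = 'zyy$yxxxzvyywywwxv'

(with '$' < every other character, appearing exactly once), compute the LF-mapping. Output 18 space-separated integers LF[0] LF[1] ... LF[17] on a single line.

Char counts: '$':1, 'v':2, 'w':3, 'x':4, 'y':6, 'z':2
C (first-col start): C('$')=0, C('v')=1, C('w')=3, C('x')=6, C('y')=10, C('z')=16
L[0]='z': occ=0, LF[0]=C('z')+0=16+0=16
L[1]='y': occ=0, LF[1]=C('y')+0=10+0=10
L[2]='y': occ=1, LF[2]=C('y')+1=10+1=11
L[3]='$': occ=0, LF[3]=C('$')+0=0+0=0
L[4]='y': occ=2, LF[4]=C('y')+2=10+2=12
L[5]='x': occ=0, LF[5]=C('x')+0=6+0=6
L[6]='x': occ=1, LF[6]=C('x')+1=6+1=7
L[7]='x': occ=2, LF[7]=C('x')+2=6+2=8
L[8]='z': occ=1, LF[8]=C('z')+1=16+1=17
L[9]='v': occ=0, LF[9]=C('v')+0=1+0=1
L[10]='y': occ=3, LF[10]=C('y')+3=10+3=13
L[11]='y': occ=4, LF[11]=C('y')+4=10+4=14
L[12]='w': occ=0, LF[12]=C('w')+0=3+0=3
L[13]='y': occ=5, LF[13]=C('y')+5=10+5=15
L[14]='w': occ=1, LF[14]=C('w')+1=3+1=4
L[15]='w': occ=2, LF[15]=C('w')+2=3+2=5
L[16]='x': occ=3, LF[16]=C('x')+3=6+3=9
L[17]='v': occ=1, LF[17]=C('v')+1=1+1=2

Answer: 16 10 11 0 12 6 7 8 17 1 13 14 3 15 4 5 9 2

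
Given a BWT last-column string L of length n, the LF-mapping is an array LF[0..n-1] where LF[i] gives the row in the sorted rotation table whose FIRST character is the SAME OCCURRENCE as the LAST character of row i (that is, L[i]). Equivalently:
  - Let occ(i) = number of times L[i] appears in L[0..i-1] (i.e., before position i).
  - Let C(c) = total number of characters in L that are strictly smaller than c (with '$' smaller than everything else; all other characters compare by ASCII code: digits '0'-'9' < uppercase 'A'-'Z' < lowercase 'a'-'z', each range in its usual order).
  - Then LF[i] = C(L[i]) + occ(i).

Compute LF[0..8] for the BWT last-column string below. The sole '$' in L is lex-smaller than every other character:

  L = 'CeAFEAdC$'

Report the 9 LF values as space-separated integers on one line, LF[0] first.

Answer: 3 8 1 6 5 2 7 4 0

Derivation:
Char counts: '$':1, 'A':2, 'C':2, 'E':1, 'F':1, 'd':1, 'e':1
C (first-col start): C('$')=0, C('A')=1, C('C')=3, C('E')=5, C('F')=6, C('d')=7, C('e')=8
L[0]='C': occ=0, LF[0]=C('C')+0=3+0=3
L[1]='e': occ=0, LF[1]=C('e')+0=8+0=8
L[2]='A': occ=0, LF[2]=C('A')+0=1+0=1
L[3]='F': occ=0, LF[3]=C('F')+0=6+0=6
L[4]='E': occ=0, LF[4]=C('E')+0=5+0=5
L[5]='A': occ=1, LF[5]=C('A')+1=1+1=2
L[6]='d': occ=0, LF[6]=C('d')+0=7+0=7
L[7]='C': occ=1, LF[7]=C('C')+1=3+1=4
L[8]='$': occ=0, LF[8]=C('$')+0=0+0=0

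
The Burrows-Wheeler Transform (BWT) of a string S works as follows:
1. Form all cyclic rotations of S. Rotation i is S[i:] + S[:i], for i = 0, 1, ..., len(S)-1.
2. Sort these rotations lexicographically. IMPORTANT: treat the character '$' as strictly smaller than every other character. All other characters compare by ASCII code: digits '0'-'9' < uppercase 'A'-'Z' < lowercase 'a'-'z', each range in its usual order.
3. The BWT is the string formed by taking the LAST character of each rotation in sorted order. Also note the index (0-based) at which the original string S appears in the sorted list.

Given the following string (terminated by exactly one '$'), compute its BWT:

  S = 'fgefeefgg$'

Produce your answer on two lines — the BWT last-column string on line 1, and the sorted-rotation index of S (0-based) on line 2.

Answer: gfgee$egff
5

Derivation:
All 10 rotations (rotation i = S[i:]+S[:i]):
  rot[0] = fgefeefgg$
  rot[1] = gefeefgg$f
  rot[2] = efeefgg$fg
  rot[3] = feefgg$fge
  rot[4] = eefgg$fgef
  rot[5] = efgg$fgefe
  rot[6] = fgg$fgefee
  rot[7] = gg$fgefeef
  rot[8] = g$fgefeefg
  rot[9] = $fgefeefgg
Sorted (with $ < everything):
  sorted[0] = $fgefeefgg  (last char: 'g')
  sorted[1] = eefgg$fgef  (last char: 'f')
  sorted[2] = efeefgg$fg  (last char: 'g')
  sorted[3] = efgg$fgefe  (last char: 'e')
  sorted[4] = feefgg$fge  (last char: 'e')
  sorted[5] = fgefeefgg$  (last char: '$')
  sorted[6] = fgg$fgefee  (last char: 'e')
  sorted[7] = g$fgefeefg  (last char: 'g')
  sorted[8] = gefeefgg$f  (last char: 'f')
  sorted[9] = gg$fgefeef  (last char: 'f')
Last column: gfgee$egff
Original string S is at sorted index 5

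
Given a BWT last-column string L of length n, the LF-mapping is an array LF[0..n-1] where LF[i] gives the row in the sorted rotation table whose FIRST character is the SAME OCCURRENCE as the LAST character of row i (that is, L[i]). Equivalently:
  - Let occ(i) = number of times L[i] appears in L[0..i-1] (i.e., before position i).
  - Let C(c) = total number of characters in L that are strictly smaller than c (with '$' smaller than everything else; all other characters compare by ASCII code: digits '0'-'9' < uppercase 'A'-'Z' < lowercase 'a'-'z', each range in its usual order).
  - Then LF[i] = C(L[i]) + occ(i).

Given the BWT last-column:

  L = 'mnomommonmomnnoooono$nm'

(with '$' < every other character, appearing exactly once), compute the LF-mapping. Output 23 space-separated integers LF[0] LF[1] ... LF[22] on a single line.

Answer: 1 8 14 2 15 3 4 16 9 5 17 6 10 11 18 19 20 21 12 22 0 13 7

Derivation:
Char counts: '$':1, 'm':7, 'n':6, 'o':9
C (first-col start): C('$')=0, C('m')=1, C('n')=8, C('o')=14
L[0]='m': occ=0, LF[0]=C('m')+0=1+0=1
L[1]='n': occ=0, LF[1]=C('n')+0=8+0=8
L[2]='o': occ=0, LF[2]=C('o')+0=14+0=14
L[3]='m': occ=1, LF[3]=C('m')+1=1+1=2
L[4]='o': occ=1, LF[4]=C('o')+1=14+1=15
L[5]='m': occ=2, LF[5]=C('m')+2=1+2=3
L[6]='m': occ=3, LF[6]=C('m')+3=1+3=4
L[7]='o': occ=2, LF[7]=C('o')+2=14+2=16
L[8]='n': occ=1, LF[8]=C('n')+1=8+1=9
L[9]='m': occ=4, LF[9]=C('m')+4=1+4=5
L[10]='o': occ=3, LF[10]=C('o')+3=14+3=17
L[11]='m': occ=5, LF[11]=C('m')+5=1+5=6
L[12]='n': occ=2, LF[12]=C('n')+2=8+2=10
L[13]='n': occ=3, LF[13]=C('n')+3=8+3=11
L[14]='o': occ=4, LF[14]=C('o')+4=14+4=18
L[15]='o': occ=5, LF[15]=C('o')+5=14+5=19
L[16]='o': occ=6, LF[16]=C('o')+6=14+6=20
L[17]='o': occ=7, LF[17]=C('o')+7=14+7=21
L[18]='n': occ=4, LF[18]=C('n')+4=8+4=12
L[19]='o': occ=8, LF[19]=C('o')+8=14+8=22
L[20]='$': occ=0, LF[20]=C('$')+0=0+0=0
L[21]='n': occ=5, LF[21]=C('n')+5=8+5=13
L[22]='m': occ=6, LF[22]=C('m')+6=1+6=7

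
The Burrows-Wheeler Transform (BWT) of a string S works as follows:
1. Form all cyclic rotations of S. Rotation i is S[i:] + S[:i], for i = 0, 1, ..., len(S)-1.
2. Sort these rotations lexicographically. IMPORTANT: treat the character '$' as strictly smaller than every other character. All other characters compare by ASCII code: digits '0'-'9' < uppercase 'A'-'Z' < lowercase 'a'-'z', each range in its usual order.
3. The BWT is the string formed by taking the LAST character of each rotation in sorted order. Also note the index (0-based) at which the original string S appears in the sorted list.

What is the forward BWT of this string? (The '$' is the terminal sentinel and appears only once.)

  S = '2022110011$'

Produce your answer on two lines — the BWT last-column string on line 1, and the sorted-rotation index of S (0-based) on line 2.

Answer: 11021102$20
8

Derivation:
All 11 rotations (rotation i = S[i:]+S[:i]):
  rot[0] = 2022110011$
  rot[1] = 022110011$2
  rot[2] = 22110011$20
  rot[3] = 2110011$202
  rot[4] = 110011$2022
  rot[5] = 10011$20221
  rot[6] = 0011$202211
  rot[7] = 011$2022110
  rot[8] = 11$20221100
  rot[9] = 1$202211001
  rot[10] = $2022110011
Sorted (with $ < everything):
  sorted[0] = $2022110011  (last char: '1')
  sorted[1] = 0011$202211  (last char: '1')
  sorted[2] = 011$2022110  (last char: '0')
  sorted[3] = 022110011$2  (last char: '2')
  sorted[4] = 1$202211001  (last char: '1')
  sorted[5] = 10011$20221  (last char: '1')
  sorted[6] = 11$20221100  (last char: '0')
  sorted[7] = 110011$2022  (last char: '2')
  sorted[8] = 2022110011$  (last char: '$')
  sorted[9] = 2110011$202  (last char: '2')
  sorted[10] = 22110011$20  (last char: '0')
Last column: 11021102$20
Original string S is at sorted index 8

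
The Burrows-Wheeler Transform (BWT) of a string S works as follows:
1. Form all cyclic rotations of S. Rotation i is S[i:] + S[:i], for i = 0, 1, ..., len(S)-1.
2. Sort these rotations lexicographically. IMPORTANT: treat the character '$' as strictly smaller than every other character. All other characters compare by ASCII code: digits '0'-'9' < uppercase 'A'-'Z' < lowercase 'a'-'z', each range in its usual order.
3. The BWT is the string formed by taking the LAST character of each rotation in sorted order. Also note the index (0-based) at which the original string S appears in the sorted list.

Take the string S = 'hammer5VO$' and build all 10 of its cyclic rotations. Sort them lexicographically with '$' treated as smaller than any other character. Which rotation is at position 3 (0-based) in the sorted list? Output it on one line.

Answer: VO$hammer5

Derivation:
All 10 rotations (rotation i = S[i:]+S[:i]):
  rot[0] = hammer5VO$
  rot[1] = ammer5VO$h
  rot[2] = mmer5VO$ha
  rot[3] = mer5VO$ham
  rot[4] = er5VO$hamm
  rot[5] = r5VO$hamme
  rot[6] = 5VO$hammer
  rot[7] = VO$hammer5
  rot[8] = O$hammer5V
  rot[9] = $hammer5VO
Sorted (with $ < everything):
  sorted[0] = $hammer5VO
  sorted[1] = 5VO$hammer
  sorted[2] = O$hammer5V
  sorted[3] = VO$hammer5
  sorted[4] = ammer5VO$h
  sorted[5] = er5VO$hamm
  sorted[6] = hammer5VO$
  sorted[7] = mer5VO$ham
  sorted[8] = mmer5VO$ha
  sorted[9] = r5VO$hamme
sorted[3] = VO$hammer5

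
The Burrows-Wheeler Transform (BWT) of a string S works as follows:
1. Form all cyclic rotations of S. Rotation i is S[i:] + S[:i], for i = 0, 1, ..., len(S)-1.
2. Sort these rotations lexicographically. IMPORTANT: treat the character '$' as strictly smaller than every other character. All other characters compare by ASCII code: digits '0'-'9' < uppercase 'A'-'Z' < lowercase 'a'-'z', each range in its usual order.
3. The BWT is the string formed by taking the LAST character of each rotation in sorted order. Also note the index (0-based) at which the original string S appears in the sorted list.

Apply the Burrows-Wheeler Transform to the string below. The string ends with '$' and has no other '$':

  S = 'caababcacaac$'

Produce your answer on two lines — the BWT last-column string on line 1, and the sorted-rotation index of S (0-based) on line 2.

All 13 rotations (rotation i = S[i:]+S[:i]):
  rot[0] = caababcacaac$
  rot[1] = aababcacaac$c
  rot[2] = ababcacaac$ca
  rot[3] = babcacaac$caa
  rot[4] = abcacaac$caab
  rot[5] = bcacaac$caaba
  rot[6] = cacaac$caabab
  rot[7] = acaac$caababc
  rot[8] = caac$caababca
  rot[9] = aac$caababcac
  rot[10] = ac$caababcaca
  rot[11] = c$caababcacaa
  rot[12] = $caababcacaac
Sorted (with $ < everything):
  sorted[0] = $caababcacaac  (last char: 'c')
  sorted[1] = aababcacaac$c  (last char: 'c')
  sorted[2] = aac$caababcac  (last char: 'c')
  sorted[3] = ababcacaac$ca  (last char: 'a')
  sorted[4] = abcacaac$caab  (last char: 'b')
  sorted[5] = ac$caababcaca  (last char: 'a')
  sorted[6] = acaac$caababc  (last char: 'c')
  sorted[7] = babcacaac$caa  (last char: 'a')
  sorted[8] = bcacaac$caaba  (last char: 'a')
  sorted[9] = c$caababcacaa  (last char: 'a')
  sorted[10] = caababcacaac$  (last char: '$')
  sorted[11] = caac$caababca  (last char: 'a')
  sorted[12] = cacaac$caabab  (last char: 'b')
Last column: cccabacaaa$ab
Original string S is at sorted index 10

Answer: cccabacaaa$ab
10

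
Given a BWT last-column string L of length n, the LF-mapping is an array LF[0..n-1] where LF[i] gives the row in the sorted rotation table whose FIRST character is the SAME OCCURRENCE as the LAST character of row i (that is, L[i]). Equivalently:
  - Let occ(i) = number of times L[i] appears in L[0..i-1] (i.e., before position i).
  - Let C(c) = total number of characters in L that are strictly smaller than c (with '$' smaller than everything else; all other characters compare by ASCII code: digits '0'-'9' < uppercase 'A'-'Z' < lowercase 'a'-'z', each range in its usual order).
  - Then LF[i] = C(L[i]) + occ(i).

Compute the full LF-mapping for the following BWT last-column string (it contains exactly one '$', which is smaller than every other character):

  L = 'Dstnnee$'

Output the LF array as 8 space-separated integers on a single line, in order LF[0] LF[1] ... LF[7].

Answer: 1 6 7 4 5 2 3 0

Derivation:
Char counts: '$':1, 'D':1, 'e':2, 'n':2, 's':1, 't':1
C (first-col start): C('$')=0, C('D')=1, C('e')=2, C('n')=4, C('s')=6, C('t')=7
L[0]='D': occ=0, LF[0]=C('D')+0=1+0=1
L[1]='s': occ=0, LF[1]=C('s')+0=6+0=6
L[2]='t': occ=0, LF[2]=C('t')+0=7+0=7
L[3]='n': occ=0, LF[3]=C('n')+0=4+0=4
L[4]='n': occ=1, LF[4]=C('n')+1=4+1=5
L[5]='e': occ=0, LF[5]=C('e')+0=2+0=2
L[6]='e': occ=1, LF[6]=C('e')+1=2+1=3
L[7]='$': occ=0, LF[7]=C('$')+0=0+0=0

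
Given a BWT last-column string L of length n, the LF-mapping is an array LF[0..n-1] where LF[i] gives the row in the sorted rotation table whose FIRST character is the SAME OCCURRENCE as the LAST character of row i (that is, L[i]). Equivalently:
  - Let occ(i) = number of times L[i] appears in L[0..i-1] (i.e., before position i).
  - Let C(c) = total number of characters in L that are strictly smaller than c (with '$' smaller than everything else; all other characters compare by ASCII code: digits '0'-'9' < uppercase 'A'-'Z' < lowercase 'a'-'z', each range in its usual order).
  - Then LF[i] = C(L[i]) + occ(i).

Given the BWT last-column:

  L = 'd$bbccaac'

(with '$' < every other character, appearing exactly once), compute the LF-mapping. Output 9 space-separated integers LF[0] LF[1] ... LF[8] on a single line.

Char counts: '$':1, 'a':2, 'b':2, 'c':3, 'd':1
C (first-col start): C('$')=0, C('a')=1, C('b')=3, C('c')=5, C('d')=8
L[0]='d': occ=0, LF[0]=C('d')+0=8+0=8
L[1]='$': occ=0, LF[1]=C('$')+0=0+0=0
L[2]='b': occ=0, LF[2]=C('b')+0=3+0=3
L[3]='b': occ=1, LF[3]=C('b')+1=3+1=4
L[4]='c': occ=0, LF[4]=C('c')+0=5+0=5
L[5]='c': occ=1, LF[5]=C('c')+1=5+1=6
L[6]='a': occ=0, LF[6]=C('a')+0=1+0=1
L[7]='a': occ=1, LF[7]=C('a')+1=1+1=2
L[8]='c': occ=2, LF[8]=C('c')+2=5+2=7

Answer: 8 0 3 4 5 6 1 2 7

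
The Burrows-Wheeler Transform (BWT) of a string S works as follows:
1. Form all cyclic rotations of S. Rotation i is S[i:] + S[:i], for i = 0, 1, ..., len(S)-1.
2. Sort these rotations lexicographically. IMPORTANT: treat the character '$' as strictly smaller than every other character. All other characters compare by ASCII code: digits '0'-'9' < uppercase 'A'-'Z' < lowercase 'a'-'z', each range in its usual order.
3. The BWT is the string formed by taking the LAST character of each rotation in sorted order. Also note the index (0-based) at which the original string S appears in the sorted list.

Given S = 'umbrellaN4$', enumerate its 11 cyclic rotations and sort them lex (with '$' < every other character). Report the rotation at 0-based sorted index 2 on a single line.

All 11 rotations (rotation i = S[i:]+S[:i]):
  rot[0] = umbrellaN4$
  rot[1] = mbrellaN4$u
  rot[2] = brellaN4$um
  rot[3] = rellaN4$umb
  rot[4] = ellaN4$umbr
  rot[5] = llaN4$umbre
  rot[6] = laN4$umbrel
  rot[7] = aN4$umbrell
  rot[8] = N4$umbrella
  rot[9] = 4$umbrellaN
  rot[10] = $umbrellaN4
Sorted (with $ < everything):
  sorted[0] = $umbrellaN4
  sorted[1] = 4$umbrellaN
  sorted[2] = N4$umbrella
  sorted[3] = aN4$umbrell
  sorted[4] = brellaN4$um
  sorted[5] = ellaN4$umbr
  sorted[6] = laN4$umbrel
  sorted[7] = llaN4$umbre
  sorted[8] = mbrellaN4$u
  sorted[9] = rellaN4$umb
  sorted[10] = umbrellaN4$
sorted[2] = N4$umbrella

Answer: N4$umbrella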